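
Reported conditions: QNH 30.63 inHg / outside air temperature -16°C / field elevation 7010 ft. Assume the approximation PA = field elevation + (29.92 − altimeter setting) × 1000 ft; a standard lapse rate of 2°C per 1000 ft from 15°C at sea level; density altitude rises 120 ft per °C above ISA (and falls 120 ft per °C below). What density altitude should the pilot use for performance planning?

4092 ft

Pressure altitude = 7010 + (29.92 − 30.63) × 1000 = 7010 + (-710) = 6300 ft.
ISA temperature at 6300 ft = 15 − 2 × (6300/1000) = 2.4°C.
ISA deviation = -16 − 2.4 = -18.4°C.
Density altitude = 6300 + 120 × (-18.4) = 4092 ft.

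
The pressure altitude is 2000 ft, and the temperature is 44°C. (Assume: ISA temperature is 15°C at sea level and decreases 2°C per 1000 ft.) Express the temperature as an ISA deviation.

ISA temperature at 2000 ft = 15 − 2 × (2000/1000) = 11°C.
Deviation = OAT − ISA = 44 − 11 = +33°C.

ISA+33°C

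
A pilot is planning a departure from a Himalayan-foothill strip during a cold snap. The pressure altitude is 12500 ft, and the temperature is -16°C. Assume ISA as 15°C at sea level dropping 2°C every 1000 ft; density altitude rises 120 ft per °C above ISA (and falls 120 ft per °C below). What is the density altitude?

ISA temperature at 12500 ft = 15 − 2 × (12500/1000) = -10°C.
ISA deviation = -16 − (-10) = -6°C.
Density altitude = 12500 + 120 × (-6) = 12500 + (-720) = 11780 ft.

11780 ft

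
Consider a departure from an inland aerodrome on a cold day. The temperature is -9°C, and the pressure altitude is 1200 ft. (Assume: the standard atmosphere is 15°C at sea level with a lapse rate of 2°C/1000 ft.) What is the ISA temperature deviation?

ISA-21.6°C

ISA temperature at 1200 ft = 15 − 2 × (1200/1000) = 12.6°C.
Deviation = OAT − ISA = -9 − 12.6 = -21.6°C.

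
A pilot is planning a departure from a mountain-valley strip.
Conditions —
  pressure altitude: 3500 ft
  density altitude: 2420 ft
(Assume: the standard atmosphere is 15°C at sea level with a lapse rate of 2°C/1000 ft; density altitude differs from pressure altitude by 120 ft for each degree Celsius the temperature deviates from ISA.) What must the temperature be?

Density altitude − pressure altitude = 2420 − 3500 = -1080 ft.
At 120 ft/°C that is an ISA deviation of -1080/120 = -9°C.
ISA temperature at 3500 ft = 15 − 2 × (3500/1000) = 8°C.
OAT = ISA + deviation = 8 + (-9) = -1°C.

-1°C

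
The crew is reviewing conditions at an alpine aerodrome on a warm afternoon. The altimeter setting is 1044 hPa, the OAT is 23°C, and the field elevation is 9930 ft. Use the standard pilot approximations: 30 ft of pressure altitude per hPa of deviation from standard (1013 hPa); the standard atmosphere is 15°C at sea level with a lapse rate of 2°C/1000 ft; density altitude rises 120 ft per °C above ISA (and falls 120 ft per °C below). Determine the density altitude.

12120 ft

Pressure altitude = 9930 + (1013 − 1044) × 30 = 9930 + (-930) = 9000 ft.
ISA temperature at 9000 ft = 15 − 2 × (9000/1000) = -3°C.
ISA deviation = 23 − (-3) = +26°C.
Density altitude = 9000 + 120 × (26) = 12120 ft.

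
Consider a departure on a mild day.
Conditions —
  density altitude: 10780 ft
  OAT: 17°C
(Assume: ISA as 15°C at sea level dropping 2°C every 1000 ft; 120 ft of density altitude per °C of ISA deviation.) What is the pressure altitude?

DA = PA + 120 × (OAT − (15 − 2·PA/1000)) = PA + 120·OAT − 1800 + 0.24·PA = 1.24·PA + 120·OAT − 1800.
So 1.24·PA = 10780 − 120 × 17 + 1800 = 10540.
PA = 10540 / 1.24 = 8500 ft.

8500 ft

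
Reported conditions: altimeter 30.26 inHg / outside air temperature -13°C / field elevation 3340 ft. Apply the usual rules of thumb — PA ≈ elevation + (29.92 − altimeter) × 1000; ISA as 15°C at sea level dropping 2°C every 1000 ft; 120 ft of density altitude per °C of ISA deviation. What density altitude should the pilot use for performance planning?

360 ft

Pressure altitude = 3340 + (29.92 − 30.26) × 1000 = 3340 + (-340) = 3000 ft.
ISA temperature at 3000 ft = 15 − 2 × (3000/1000) = 9°C.
ISA deviation = -13 − 9 = -22°C.
Density altitude = 3000 + 120 × (-22) = 360 ft.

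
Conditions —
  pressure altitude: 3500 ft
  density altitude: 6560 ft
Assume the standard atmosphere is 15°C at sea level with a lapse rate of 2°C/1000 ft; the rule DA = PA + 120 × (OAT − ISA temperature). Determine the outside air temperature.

Density altitude − pressure altitude = 6560 − 3500 = +3060 ft.
At 120 ft/°C that is an ISA deviation of 3060/120 = +25.5°C.
ISA temperature at 3500 ft = 15 − 2 × (3500/1000) = 8°C.
OAT = ISA + deviation = 8 + (+25.5) = 33.5°C.

33.5°C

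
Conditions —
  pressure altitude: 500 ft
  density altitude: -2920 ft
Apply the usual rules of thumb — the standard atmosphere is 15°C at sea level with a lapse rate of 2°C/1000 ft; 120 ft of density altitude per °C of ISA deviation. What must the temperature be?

-14.5°C

Density altitude − pressure altitude = -2920 − 500 = -3420 ft.
At 120 ft/°C that is an ISA deviation of -3420/120 = -28.5°C.
ISA temperature at 500 ft = 15 − 2 × (500/1000) = 14°C.
OAT = ISA + deviation = 14 + (-28.5) = -14.5°C.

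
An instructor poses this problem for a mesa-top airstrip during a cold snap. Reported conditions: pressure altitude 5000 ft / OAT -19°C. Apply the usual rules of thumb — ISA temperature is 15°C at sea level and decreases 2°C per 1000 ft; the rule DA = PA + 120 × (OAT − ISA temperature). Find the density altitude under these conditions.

2120 ft

ISA temperature at 5000 ft = 15 − 2 × (5000/1000) = 5°C.
ISA deviation = -19 − 5 = -24°C.
Density altitude = 5000 + 120 × (-24) = 5000 + (-2880) = 2120 ft.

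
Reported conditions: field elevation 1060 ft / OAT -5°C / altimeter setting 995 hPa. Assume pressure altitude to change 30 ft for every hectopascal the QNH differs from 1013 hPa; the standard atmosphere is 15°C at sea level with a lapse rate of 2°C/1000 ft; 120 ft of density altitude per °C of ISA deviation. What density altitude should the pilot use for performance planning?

Pressure altitude = 1060 + (1013 − 995) × 30 = 1060 + (+540) = 1600 ft.
ISA temperature at 1600 ft = 15 − 2 × (1600/1000) = 11.8°C.
ISA deviation = -5 − 11.8 = -16.8°C.
Density altitude = 1600 + 120 × (-16.8) = -416 ft.

-416 ft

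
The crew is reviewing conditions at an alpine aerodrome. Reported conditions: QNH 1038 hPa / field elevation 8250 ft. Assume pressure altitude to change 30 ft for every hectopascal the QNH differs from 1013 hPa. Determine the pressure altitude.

7500 ft

Pressure correction = (1013 − 1038) × 30 = -750 ft.
Pressure altitude = 8250 + (-750) = 7500 ft.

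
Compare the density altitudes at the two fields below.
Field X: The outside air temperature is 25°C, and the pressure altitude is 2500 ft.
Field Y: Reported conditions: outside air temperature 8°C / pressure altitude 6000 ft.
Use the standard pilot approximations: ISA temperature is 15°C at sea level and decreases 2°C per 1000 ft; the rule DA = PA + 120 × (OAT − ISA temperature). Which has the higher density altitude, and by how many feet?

Field X: ISA temp = 10°C, deviation +15°C, DA = 2500 + 120 × 15 = 4300 ft.
Field Y: ISA temp = 3°C, deviation +5°C, DA = 6000 + 120 × 5 = 6600 ft.
Field Y is higher by 6600 − 4300 = 2300 ft.

Field Y by 2300 ft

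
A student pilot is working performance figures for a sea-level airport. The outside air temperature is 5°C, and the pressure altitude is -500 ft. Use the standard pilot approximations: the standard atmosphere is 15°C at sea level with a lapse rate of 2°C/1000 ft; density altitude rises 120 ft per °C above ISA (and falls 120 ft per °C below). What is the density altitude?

-1820 ft

ISA temperature at -500 ft = 15 − 2 × (-500/1000) = 16°C.
ISA deviation = 5 − 16 = -11°C.
Density altitude = -500 + 120 × (-11) = -500 + (-1320) = -1820 ft.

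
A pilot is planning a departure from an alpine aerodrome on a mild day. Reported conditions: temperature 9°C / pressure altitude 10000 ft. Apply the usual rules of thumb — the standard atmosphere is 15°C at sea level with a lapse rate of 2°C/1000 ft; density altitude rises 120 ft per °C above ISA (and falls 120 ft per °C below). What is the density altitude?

ISA temperature at 10000 ft = 15 − 2 × (10000/1000) = -5°C.
ISA deviation = 9 − (-5) = +14°C.
Density altitude = 10000 + 120 × (14) = 10000 + (+1680) = 11680 ft.

11680 ft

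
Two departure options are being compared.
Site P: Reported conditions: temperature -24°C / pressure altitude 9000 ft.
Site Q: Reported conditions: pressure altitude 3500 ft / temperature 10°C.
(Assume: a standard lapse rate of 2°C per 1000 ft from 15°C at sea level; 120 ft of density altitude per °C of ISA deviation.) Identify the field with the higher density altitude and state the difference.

Site P: ISA temp = -3°C, deviation -21°C, DA = 9000 + 120 × (-21) = 6480 ft.
Site Q: ISA temp = 8°C, deviation +2°C, DA = 3500 + 120 × 2 = 3740 ft.
Site P is higher by 6480 − 3740 = 2740 ft.

Site P by 2740 ft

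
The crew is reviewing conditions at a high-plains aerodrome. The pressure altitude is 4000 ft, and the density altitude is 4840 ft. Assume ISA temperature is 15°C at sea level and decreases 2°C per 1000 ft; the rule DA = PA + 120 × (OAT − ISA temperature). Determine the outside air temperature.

Density altitude − pressure altitude = 4840 − 4000 = +840 ft.
At 120 ft/°C that is an ISA deviation of 840/120 = +7°C.
ISA temperature at 4000 ft = 15 − 2 × (4000/1000) = 7°C.
OAT = ISA + deviation = 7 + (+7) = 14°C.

14°C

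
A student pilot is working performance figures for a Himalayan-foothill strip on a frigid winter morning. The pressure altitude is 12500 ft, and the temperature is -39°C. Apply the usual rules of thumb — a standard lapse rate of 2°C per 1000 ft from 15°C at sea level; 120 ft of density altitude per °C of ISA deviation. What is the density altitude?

9020 ft

ISA temperature at 12500 ft = 15 − 2 × (12500/1000) = -10°C.
ISA deviation = -39 − (-10) = -29°C.
Density altitude = 12500 + 120 × (-29) = 12500 + (-3480) = 9020 ft.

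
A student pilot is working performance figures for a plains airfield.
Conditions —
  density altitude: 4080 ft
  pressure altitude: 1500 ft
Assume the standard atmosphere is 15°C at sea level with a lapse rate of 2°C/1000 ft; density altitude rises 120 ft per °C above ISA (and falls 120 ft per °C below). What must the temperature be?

Density altitude − pressure altitude = 4080 − 1500 = +2580 ft.
At 120 ft/°C that is an ISA deviation of 2580/120 = +21.5°C.
ISA temperature at 1500 ft = 15 − 2 × (1500/1000) = 12°C.
OAT = ISA + deviation = 12 + (+21.5) = 33.5°C.

33.5°C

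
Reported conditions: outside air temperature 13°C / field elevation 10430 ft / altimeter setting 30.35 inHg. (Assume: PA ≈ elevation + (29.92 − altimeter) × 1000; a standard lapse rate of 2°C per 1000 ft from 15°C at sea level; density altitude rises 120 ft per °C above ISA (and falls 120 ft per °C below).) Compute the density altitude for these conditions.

Pressure altitude = 10430 + (29.92 − 30.35) × 1000 = 10430 + (-430) = 10000 ft.
ISA temperature at 10000 ft = 15 − 2 × (10000/1000) = -5°C.
ISA deviation = 13 − (-5) = +18°C.
Density altitude = 10000 + 120 × (18) = 12160 ft.

12160 ft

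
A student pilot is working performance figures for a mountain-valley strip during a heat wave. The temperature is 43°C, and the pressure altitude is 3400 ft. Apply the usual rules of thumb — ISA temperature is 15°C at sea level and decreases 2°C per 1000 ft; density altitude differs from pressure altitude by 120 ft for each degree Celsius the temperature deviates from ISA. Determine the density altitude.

ISA temperature at 3400 ft = 15 − 2 × (3400/1000) = 8.2°C.
ISA deviation = 43 − 8.2 = +34.8°C.
Density altitude = 3400 + 120 × (34.8) = 3400 + (+4176) = 7576 ft.

7576 ft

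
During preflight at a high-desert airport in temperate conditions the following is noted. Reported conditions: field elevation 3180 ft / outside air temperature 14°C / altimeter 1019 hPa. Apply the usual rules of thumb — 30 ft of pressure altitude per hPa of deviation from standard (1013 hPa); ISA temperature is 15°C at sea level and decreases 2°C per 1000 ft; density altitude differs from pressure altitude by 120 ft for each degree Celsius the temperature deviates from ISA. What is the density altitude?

3600 ft

Pressure altitude = 3180 + (1013 − 1019) × 30 = 3180 + (-180) = 3000 ft.
ISA temperature at 3000 ft = 15 − 2 × (3000/1000) = 9°C.
ISA deviation = 14 − 9 = +5°C.
Density altitude = 3000 + 120 × (5) = 3600 ft.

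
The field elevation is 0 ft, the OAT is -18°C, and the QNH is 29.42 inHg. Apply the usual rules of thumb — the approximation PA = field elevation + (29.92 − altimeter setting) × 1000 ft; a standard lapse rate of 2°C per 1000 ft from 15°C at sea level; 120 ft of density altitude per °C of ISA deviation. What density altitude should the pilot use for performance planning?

Pressure altitude = 0 + (29.92 − 29.42) × 1000 = 0 + (+500) = 500 ft.
ISA temperature at 500 ft = 15 − 2 × (500/1000) = 14°C.
ISA deviation = -18 − 14 = -32°C.
Density altitude = 500 + 120 × (-32) = -3340 ft.

-3340 ft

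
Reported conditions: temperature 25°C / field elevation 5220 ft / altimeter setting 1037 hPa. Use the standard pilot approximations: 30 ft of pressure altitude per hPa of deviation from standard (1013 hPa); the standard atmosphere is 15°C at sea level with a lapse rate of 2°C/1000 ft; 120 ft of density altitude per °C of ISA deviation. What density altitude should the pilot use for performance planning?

6780 ft

Pressure altitude = 5220 + (1013 − 1037) × 30 = 5220 + (-720) = 4500 ft.
ISA temperature at 4500 ft = 15 − 2 × (4500/1000) = 6°C.
ISA deviation = 25 − 6 = +19°C.
Density altitude = 4500 + 120 × (19) = 6780 ft.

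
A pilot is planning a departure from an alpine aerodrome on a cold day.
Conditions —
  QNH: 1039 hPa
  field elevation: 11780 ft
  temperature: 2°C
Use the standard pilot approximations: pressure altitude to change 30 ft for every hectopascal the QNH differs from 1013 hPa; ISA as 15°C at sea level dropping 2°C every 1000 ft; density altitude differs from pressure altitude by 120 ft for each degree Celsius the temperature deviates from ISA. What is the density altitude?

12080 ft

Pressure altitude = 11780 + (1013 − 1039) × 30 = 11780 + (-780) = 11000 ft.
ISA temperature at 11000 ft = 15 − 2 × (11000/1000) = -7°C.
ISA deviation = 2 − (-7) = +9°C.
Density altitude = 11000 + 120 × (9) = 12080 ft.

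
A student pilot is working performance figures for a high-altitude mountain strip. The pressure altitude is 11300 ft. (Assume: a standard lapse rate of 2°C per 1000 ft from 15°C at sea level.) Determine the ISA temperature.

-7.6°C

ISA temperature = 15 − 2 × (11300/1000) = 15 − 22.6 = -7.6°C.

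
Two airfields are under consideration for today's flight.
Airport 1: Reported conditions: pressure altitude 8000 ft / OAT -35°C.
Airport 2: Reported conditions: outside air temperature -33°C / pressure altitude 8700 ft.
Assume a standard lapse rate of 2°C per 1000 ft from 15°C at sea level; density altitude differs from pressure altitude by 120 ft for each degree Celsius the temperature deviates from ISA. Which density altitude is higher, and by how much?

Airport 2 by 1108 ft

Airport 1: ISA temp = -1°C, deviation -34°C, DA = 8000 + 120 × (-34) = 3920 ft.
Airport 2: ISA temp = -2.4°C, deviation -30.6°C, DA = 8700 + 120 × (-30.6) = 5028 ft.
Airport 2 is higher by 5028 − 3920 = 1108 ft.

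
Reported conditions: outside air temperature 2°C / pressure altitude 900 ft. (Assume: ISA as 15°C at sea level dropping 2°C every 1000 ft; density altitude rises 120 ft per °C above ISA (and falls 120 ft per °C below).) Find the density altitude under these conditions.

ISA temperature at 900 ft = 15 − 2 × (900/1000) = 13.2°C.
ISA deviation = 2 − 13.2 = -11.2°C.
Density altitude = 900 + 120 × (-11.2) = 900 + (-1344) = -444 ft.

-444 ft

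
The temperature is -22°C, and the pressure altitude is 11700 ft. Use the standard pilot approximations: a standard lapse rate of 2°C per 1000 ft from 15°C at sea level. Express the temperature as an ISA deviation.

ISA temperature at 11700 ft = 15 − 2 × (11700/1000) = -8.4°C.
Deviation = OAT − ISA = -22 − (-8.4) = -13.6°C.

ISA-13.6°C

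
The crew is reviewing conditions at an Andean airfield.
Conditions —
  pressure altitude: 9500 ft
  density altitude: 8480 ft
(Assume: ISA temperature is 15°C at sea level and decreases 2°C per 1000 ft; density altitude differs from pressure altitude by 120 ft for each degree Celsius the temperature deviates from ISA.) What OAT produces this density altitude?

Density altitude − pressure altitude = 8480 − 9500 = -1020 ft.
At 120 ft/°C that is an ISA deviation of -1020/120 = -8.5°C.
ISA temperature at 9500 ft = 15 − 2 × (9500/1000) = -4°C.
OAT = ISA + deviation = -4 + (-8.5) = -12.5°C.

-12.5°C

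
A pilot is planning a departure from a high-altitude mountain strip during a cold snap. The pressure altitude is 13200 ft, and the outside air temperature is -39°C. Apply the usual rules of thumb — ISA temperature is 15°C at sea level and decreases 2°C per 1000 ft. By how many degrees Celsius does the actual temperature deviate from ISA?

ISA-27.6°C

ISA temperature at 13200 ft = 15 − 2 × (13200/1000) = -11.4°C.
Deviation = OAT − ISA = -39 − (-11.4) = -27.6°C.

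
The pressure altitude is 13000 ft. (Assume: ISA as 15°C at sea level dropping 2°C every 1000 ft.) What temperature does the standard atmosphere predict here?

ISA temperature = 15 − 2 × (13000/1000) = 15 − 26 = -11°C.

-11°C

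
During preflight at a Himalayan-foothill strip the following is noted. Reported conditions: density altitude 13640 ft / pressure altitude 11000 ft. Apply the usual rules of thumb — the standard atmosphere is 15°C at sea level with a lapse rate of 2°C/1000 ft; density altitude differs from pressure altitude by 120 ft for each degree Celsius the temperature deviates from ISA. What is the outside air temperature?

15°C

Density altitude − pressure altitude = 13640 − 11000 = +2640 ft.
At 120 ft/°C that is an ISA deviation of 2640/120 = +22°C.
ISA temperature at 11000 ft = 15 − 2 × (11000/1000) = -7°C.
OAT = ISA + deviation = -7 + (+22) = 15°C.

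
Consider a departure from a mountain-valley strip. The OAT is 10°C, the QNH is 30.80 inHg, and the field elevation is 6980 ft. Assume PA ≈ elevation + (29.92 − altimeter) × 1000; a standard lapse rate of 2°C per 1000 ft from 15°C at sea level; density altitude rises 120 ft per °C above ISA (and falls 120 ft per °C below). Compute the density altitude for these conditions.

6964 ft

Pressure altitude = 6980 + (29.92 − 30.80) × 1000 = 6980 + (-880) = 6100 ft.
ISA temperature at 6100 ft = 15 − 2 × (6100/1000) = 2.8°C.
ISA deviation = 10 − 2.8 = +7.2°C.
Density altitude = 6100 + 120 × (7.2) = 6964 ft.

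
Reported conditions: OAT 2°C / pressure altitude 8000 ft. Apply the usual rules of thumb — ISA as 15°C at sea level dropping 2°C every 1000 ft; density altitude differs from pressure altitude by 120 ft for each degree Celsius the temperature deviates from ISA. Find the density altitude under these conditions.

ISA temperature at 8000 ft = 15 − 2 × (8000/1000) = -1°C.
ISA deviation = 2 − (-1) = +3°C.
Density altitude = 8000 + 120 × (3) = 8000 + (+360) = 8360 ft.

8360 ft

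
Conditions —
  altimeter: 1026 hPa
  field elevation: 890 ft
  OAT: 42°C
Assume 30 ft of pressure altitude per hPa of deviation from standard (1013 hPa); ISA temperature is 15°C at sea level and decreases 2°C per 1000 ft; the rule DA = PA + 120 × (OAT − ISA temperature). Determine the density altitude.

Pressure altitude = 890 + (1013 − 1026) × 30 = 890 + (-390) = 500 ft.
ISA temperature at 500 ft = 15 − 2 × (500/1000) = 14°C.
ISA deviation = 42 − 14 = +28°C.
Density altitude = 500 + 120 × (28) = 3860 ft.

3860 ft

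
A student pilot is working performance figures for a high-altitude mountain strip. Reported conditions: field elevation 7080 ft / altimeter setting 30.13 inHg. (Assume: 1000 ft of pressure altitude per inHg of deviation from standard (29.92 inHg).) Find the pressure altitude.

Pressure correction = (29.92 − 30.13) × 1000 = -210 ft.
Pressure altitude = 7080 + (-210) = 6870 ft.

6870 ft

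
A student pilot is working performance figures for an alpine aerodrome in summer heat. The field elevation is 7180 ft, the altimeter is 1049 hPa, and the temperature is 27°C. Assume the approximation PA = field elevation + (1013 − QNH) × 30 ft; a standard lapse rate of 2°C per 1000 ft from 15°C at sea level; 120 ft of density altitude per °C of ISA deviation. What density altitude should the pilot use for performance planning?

Pressure altitude = 7180 + (1013 − 1049) × 30 = 7180 + (-1080) = 6100 ft.
ISA temperature at 6100 ft = 15 − 2 × (6100/1000) = 2.8°C.
ISA deviation = 27 − 2.8 = +24.2°C.
Density altitude = 6100 + 120 × (24.2) = 9004 ft.

9004 ft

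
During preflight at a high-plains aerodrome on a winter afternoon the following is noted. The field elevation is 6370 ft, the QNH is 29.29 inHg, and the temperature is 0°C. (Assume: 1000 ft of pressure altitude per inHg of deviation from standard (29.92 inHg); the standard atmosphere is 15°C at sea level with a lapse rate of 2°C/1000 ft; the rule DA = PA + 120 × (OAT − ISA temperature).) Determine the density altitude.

6880 ft

Pressure altitude = 6370 + (29.92 − 29.29) × 1000 = 6370 + (+630) = 7000 ft.
ISA temperature at 7000 ft = 15 − 2 × (7000/1000) = 1°C.
ISA deviation = 0 − 1 = -1°C.
Density altitude = 7000 + 120 × (-1) = 6880 ft.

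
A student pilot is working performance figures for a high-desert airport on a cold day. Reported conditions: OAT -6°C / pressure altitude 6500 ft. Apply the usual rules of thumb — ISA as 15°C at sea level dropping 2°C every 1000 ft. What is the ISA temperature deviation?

ISA-8°C

ISA temperature at 6500 ft = 15 − 2 × (6500/1000) = 2°C.
Deviation = OAT − ISA = -6 − 2 = -8°C.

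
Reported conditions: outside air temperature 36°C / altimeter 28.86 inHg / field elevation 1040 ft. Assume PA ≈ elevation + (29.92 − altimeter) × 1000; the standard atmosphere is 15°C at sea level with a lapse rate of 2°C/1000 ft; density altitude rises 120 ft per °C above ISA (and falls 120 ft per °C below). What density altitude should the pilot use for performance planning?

5124 ft

Pressure altitude = 1040 + (29.92 − 28.86) × 1000 = 1040 + (+1060) = 2100 ft.
ISA temperature at 2100 ft = 15 − 2 × (2100/1000) = 10.8°C.
ISA deviation = 36 − 10.8 = +25.2°C.
Density altitude = 2100 + 120 × (25.2) = 5124 ft.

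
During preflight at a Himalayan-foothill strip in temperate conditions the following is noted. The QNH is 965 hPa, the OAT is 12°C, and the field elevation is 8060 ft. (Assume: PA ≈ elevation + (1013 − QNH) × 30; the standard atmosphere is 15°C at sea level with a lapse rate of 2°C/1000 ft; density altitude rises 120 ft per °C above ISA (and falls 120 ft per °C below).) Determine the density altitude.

Pressure altitude = 8060 + (1013 − 965) × 30 = 8060 + (+1440) = 9500 ft.
ISA temperature at 9500 ft = 15 − 2 × (9500/1000) = -4°C.
ISA deviation = 12 − (-4) = +16°C.
Density altitude = 9500 + 120 × (16) = 11420 ft.

11420 ft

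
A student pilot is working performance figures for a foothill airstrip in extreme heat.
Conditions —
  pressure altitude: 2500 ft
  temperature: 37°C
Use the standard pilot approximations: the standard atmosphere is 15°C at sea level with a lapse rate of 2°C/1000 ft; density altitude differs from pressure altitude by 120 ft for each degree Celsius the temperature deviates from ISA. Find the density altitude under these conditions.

5740 ft

ISA temperature at 2500 ft = 15 − 2 × (2500/1000) = 10°C.
ISA deviation = 37 − 10 = +27°C.
Density altitude = 2500 + 120 × (27) = 2500 + (+3240) = 5740 ft.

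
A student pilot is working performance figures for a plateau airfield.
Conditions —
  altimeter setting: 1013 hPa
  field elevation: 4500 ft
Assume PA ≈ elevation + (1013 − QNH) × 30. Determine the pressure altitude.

Pressure correction = (1013 − 1013) × 30 = 0 ft.
Pressure altitude = 4500 + (0) = 4500 ft.

4500 ft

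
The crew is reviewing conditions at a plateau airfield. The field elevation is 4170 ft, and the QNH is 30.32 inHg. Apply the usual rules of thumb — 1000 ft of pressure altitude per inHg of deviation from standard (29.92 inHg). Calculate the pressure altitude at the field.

3770 ft

Pressure correction = (29.92 − 30.32) × 1000 = -400 ft.
Pressure altitude = 4170 + (-400) = 3770 ft.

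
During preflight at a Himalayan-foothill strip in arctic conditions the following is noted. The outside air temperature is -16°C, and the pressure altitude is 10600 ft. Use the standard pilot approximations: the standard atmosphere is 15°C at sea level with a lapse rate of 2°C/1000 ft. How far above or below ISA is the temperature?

ISA-9.8°C

ISA temperature at 10600 ft = 15 − 2 × (10600/1000) = -6.2°C.
Deviation = OAT − ISA = -16 − (-6.2) = -9.8°C.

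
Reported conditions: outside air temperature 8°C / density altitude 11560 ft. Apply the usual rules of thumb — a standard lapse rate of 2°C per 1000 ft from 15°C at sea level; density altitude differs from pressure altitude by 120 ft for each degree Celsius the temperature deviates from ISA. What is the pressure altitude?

10000 ft

DA = PA + 120 × (OAT − (15 − 2·PA/1000)) = PA + 120·OAT − 1800 + 0.24·PA = 1.24·PA + 120·OAT − 1800.
So 1.24·PA = 11560 − 120 × 8 + 1800 = 12400.
PA = 12400 / 1.24 = 10000 ft.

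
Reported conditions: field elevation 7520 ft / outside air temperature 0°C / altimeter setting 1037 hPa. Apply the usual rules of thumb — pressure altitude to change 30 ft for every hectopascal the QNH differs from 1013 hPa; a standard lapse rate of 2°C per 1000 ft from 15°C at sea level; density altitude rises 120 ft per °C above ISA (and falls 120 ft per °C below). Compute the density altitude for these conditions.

6632 ft

Pressure altitude = 7520 + (1013 − 1037) × 30 = 7520 + (-720) = 6800 ft.
ISA temperature at 6800 ft = 15 − 2 × (6800/1000) = 1.4°C.
ISA deviation = 0 − 1.4 = -1.4°C.
Density altitude = 6800 + 120 × (-1.4) = 6632 ft.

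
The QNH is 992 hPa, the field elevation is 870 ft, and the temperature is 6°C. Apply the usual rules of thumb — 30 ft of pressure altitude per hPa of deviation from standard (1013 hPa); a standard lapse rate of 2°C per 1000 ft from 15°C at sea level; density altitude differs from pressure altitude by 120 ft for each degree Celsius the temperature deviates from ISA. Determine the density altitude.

780 ft

Pressure altitude = 870 + (1013 − 992) × 30 = 870 + (+630) = 1500 ft.
ISA temperature at 1500 ft = 15 − 2 × (1500/1000) = 12°C.
ISA deviation = 6 − 12 = -6°C.
Density altitude = 1500 + 120 × (-6) = 780 ft.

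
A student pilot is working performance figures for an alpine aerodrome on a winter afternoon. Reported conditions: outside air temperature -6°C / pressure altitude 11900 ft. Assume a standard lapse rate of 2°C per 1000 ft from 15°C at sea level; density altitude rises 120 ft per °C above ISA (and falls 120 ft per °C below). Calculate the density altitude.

12236 ft

ISA temperature at 11900 ft = 15 − 2 × (11900/1000) = -8.8°C.
ISA deviation = -6 − (-8.8) = +2.8°C.
Density altitude = 11900 + 120 × (2.8) = 11900 + (+336) = 12236 ft.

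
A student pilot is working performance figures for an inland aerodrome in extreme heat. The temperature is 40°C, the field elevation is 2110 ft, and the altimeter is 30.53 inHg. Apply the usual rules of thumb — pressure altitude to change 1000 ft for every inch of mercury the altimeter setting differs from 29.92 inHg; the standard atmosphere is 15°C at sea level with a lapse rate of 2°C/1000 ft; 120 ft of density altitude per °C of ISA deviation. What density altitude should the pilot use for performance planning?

Pressure altitude = 2110 + (29.92 − 30.53) × 1000 = 2110 + (-610) = 1500 ft.
ISA temperature at 1500 ft = 15 − 2 × (1500/1000) = 12°C.
ISA deviation = 40 − 12 = +28°C.
Density altitude = 1500 + 120 × (28) = 4860 ft.

4860 ft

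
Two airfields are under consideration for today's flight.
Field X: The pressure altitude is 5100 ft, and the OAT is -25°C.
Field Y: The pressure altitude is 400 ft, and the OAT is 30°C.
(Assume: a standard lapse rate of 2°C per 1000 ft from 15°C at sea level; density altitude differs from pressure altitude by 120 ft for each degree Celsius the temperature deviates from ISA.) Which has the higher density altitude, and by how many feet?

Field Y by 772 ft

Field X: ISA temp = 4.8°C, deviation -29.8°C, DA = 5100 + 120 × (-29.8) = 1524 ft.
Field Y: ISA temp = 14.2°C, deviation +15.8°C, DA = 400 + 120 × 15.8 = 2296 ft.
Field Y is higher by 2296 − 1524 = 772 ft.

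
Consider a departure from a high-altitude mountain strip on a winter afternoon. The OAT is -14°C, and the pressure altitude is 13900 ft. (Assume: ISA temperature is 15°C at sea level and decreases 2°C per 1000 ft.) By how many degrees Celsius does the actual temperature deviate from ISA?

ISA-1.2°C

ISA temperature at 13900 ft = 15 − 2 × (13900/1000) = -12.8°C.
Deviation = OAT − ISA = -14 − (-12.8) = -1.2°C.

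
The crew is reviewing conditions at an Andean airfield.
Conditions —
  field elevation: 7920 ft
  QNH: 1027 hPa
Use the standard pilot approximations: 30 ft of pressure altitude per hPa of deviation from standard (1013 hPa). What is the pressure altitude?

Pressure correction = (1013 − 1027) × 30 = -420 ft.
Pressure altitude = 7920 + (-420) = 7500 ft.

7500 ft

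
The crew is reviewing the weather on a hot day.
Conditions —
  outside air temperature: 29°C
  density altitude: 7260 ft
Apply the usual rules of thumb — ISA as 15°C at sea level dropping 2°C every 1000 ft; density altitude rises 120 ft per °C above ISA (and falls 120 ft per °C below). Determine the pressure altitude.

DA = PA + 120 × (OAT − (15 − 2·PA/1000)) = PA + 120·OAT − 1800 + 0.24·PA = 1.24·PA + 120·OAT − 1800.
So 1.24·PA = 7260 − 120 × 29 + 1800 = 5580.
PA = 5580 / 1.24 = 4500 ft.

4500 ft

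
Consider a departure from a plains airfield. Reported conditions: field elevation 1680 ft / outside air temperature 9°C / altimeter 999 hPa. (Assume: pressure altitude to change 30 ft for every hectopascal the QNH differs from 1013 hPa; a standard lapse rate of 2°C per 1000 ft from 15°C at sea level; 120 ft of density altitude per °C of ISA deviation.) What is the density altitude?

1884 ft

Pressure altitude = 1680 + (1013 − 999) × 30 = 1680 + (+420) = 2100 ft.
ISA temperature at 2100 ft = 15 − 2 × (2100/1000) = 10.8°C.
ISA deviation = 9 − 10.8 = -1.8°C.
Density altitude = 2100 + 120 × (-1.8) = 1884 ft.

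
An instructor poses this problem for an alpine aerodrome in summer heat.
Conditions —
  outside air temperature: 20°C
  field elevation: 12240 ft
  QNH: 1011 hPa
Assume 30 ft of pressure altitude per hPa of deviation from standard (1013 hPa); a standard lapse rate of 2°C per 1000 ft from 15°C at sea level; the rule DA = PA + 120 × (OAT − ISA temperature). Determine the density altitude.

15852 ft

Pressure altitude = 12240 + (1013 − 1011) × 30 = 12240 + (+60) = 12300 ft.
ISA temperature at 12300 ft = 15 − 2 × (12300/1000) = -9.6°C.
ISA deviation = 20 − (-9.6) = +29.6°C.
Density altitude = 12300 + 120 × (29.6) = 15852 ft.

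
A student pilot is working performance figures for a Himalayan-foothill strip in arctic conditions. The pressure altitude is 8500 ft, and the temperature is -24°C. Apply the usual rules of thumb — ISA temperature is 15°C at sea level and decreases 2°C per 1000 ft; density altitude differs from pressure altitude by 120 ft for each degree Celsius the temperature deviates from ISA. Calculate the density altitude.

5860 ft

ISA temperature at 8500 ft = 15 − 2 × (8500/1000) = -2°C.
ISA deviation = -24 − (-2) = -22°C.
Density altitude = 8500 + 120 × (-22) = 8500 + (-2640) = 5860 ft.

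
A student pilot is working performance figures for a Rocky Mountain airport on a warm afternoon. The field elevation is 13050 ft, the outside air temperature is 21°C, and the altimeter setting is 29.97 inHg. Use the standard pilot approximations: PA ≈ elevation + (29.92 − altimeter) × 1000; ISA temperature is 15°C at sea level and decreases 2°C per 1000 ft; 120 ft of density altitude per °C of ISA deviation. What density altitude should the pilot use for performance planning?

16840 ft

Pressure altitude = 13050 + (29.92 − 29.97) × 1000 = 13050 + (-50) = 13000 ft.
ISA temperature at 13000 ft = 15 − 2 × (13000/1000) = -11°C.
ISA deviation = 21 − (-11) = +32°C.
Density altitude = 13000 + 120 × (32) = 16840 ft.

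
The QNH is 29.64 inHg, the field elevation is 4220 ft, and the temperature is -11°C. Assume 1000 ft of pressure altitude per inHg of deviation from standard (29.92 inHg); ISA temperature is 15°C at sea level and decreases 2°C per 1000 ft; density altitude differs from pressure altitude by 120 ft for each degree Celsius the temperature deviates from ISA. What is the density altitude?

Pressure altitude = 4220 + (29.92 − 29.64) × 1000 = 4220 + (+280) = 4500 ft.
ISA temperature at 4500 ft = 15 − 2 × (4500/1000) = 6°C.
ISA deviation = -11 − 6 = -17°C.
Density altitude = 4500 + 120 × (-17) = 2460 ft.

2460 ft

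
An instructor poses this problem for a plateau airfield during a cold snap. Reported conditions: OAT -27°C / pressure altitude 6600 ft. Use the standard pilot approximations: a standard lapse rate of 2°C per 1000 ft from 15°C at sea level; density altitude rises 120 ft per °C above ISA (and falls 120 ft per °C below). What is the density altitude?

3144 ft

ISA temperature at 6600 ft = 15 − 2 × (6600/1000) = 1.8°C.
ISA deviation = -27 − 1.8 = -28.8°C.
Density altitude = 6600 + 120 × (-28.8) = 6600 + (-3456) = 3144 ft.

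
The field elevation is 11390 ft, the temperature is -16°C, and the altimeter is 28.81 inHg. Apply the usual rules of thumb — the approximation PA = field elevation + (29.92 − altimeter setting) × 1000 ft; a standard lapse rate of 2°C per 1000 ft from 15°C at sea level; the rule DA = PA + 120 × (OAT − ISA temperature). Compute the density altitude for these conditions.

11780 ft

Pressure altitude = 11390 + (29.92 − 28.81) × 1000 = 11390 + (+1110) = 12500 ft.
ISA temperature at 12500 ft = 15 − 2 × (12500/1000) = -10°C.
ISA deviation = -16 − (-10) = -6°C.
Density altitude = 12500 + 120 × (-6) = 11780 ft.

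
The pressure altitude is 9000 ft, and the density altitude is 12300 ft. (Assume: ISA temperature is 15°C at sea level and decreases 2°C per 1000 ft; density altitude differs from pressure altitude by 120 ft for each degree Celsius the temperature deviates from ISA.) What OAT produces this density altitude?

24.5°C

Density altitude − pressure altitude = 12300 − 9000 = +3300 ft.
At 120 ft/°C that is an ISA deviation of 3300/120 = +27.5°C.
ISA temperature at 9000 ft = 15 − 2 × (9000/1000) = -3°C.
OAT = ISA + deviation = -3 + (+27.5) = 24.5°C.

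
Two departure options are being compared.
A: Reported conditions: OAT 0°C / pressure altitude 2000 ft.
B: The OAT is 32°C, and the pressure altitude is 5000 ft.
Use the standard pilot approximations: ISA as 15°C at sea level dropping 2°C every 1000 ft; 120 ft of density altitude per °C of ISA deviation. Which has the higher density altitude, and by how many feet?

A: ISA temp = 11°C, deviation -11°C, DA = 2000 + 120 × (-11) = 680 ft.
B: ISA temp = 5°C, deviation +27°C, DA = 5000 + 120 × 27 = 8240 ft.
B is higher by 8240 − 680 = 7560 ft.

B by 7560 ft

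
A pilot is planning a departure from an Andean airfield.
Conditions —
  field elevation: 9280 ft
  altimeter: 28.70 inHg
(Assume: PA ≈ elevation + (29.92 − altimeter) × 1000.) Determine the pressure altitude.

Pressure correction = (29.92 − 28.70) × 1000 = +1220 ft.
Pressure altitude = 9280 + (+1220) = 10500 ft.

10500 ft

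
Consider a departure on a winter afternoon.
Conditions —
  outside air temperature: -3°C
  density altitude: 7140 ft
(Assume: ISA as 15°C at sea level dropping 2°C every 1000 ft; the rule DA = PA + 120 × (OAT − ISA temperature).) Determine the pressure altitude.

7500 ft

DA = PA + 120 × (OAT − (15 − 2·PA/1000)) = PA + 120·OAT − 1800 + 0.24·PA = 1.24·PA + 120·OAT − 1800.
So 1.24·PA = 7140 − 120 × (-3) + 1800 = 9300.
PA = 9300 / 1.24 = 7500 ft.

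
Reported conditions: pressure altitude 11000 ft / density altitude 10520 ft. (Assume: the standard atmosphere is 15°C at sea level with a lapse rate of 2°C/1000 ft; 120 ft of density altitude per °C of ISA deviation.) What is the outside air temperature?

-11°C

Density altitude − pressure altitude = 10520 − 11000 = -480 ft.
At 120 ft/°C that is an ISA deviation of -480/120 = -4°C.
ISA temperature at 11000 ft = 15 − 2 × (11000/1000) = -7°C.
OAT = ISA + deviation = -7 + (-4) = -11°C.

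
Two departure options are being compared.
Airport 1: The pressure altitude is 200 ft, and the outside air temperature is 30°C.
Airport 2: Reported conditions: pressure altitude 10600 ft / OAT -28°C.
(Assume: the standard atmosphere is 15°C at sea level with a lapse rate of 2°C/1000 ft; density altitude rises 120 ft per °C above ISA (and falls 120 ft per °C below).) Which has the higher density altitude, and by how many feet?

Airport 2 by 5936 ft

Airport 1: ISA temp = 14.6°C, deviation +15.4°C, DA = 200 + 120 × 15.4 = 2048 ft.
Airport 2: ISA temp = -6.2°C, deviation -21.8°C, DA = 10600 + 120 × (-21.8) = 7984 ft.
Airport 2 is higher by 7984 − 2048 = 5936 ft.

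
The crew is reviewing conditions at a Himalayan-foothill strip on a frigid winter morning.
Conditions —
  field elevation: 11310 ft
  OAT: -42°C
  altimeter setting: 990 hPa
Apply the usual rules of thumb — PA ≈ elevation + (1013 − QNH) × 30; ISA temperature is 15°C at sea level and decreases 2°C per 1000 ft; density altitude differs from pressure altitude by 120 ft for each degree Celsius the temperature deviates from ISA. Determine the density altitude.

Pressure altitude = 11310 + (1013 − 990) × 30 = 11310 + (+690) = 12000 ft.
ISA temperature at 12000 ft = 15 − 2 × (12000/1000) = -9°C.
ISA deviation = -42 − (-9) = -33°C.
Density altitude = 12000 + 120 × (-33) = 8040 ft.

8040 ft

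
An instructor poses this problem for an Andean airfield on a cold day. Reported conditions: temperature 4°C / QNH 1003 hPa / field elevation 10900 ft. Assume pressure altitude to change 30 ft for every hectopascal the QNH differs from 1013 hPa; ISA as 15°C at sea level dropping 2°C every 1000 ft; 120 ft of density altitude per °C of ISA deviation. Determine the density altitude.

12568 ft

Pressure altitude = 10900 + (1013 − 1003) × 30 = 10900 + (+300) = 11200 ft.
ISA temperature at 11200 ft = 15 − 2 × (11200/1000) = -7.4°C.
ISA deviation = 4 − (-7.4) = +11.4°C.
Density altitude = 11200 + 120 × (11.4) = 12568 ft.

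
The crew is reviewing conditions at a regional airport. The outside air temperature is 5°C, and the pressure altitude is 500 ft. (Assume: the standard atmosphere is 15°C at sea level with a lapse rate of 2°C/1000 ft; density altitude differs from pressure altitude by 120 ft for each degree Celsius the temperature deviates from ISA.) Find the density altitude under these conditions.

ISA temperature at 500 ft = 15 − 2 × (500/1000) = 14°C.
ISA deviation = 5 − 14 = -9°C.
Density altitude = 500 + 120 × (-9) = 500 + (-1080) = -580 ft.

-580 ft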